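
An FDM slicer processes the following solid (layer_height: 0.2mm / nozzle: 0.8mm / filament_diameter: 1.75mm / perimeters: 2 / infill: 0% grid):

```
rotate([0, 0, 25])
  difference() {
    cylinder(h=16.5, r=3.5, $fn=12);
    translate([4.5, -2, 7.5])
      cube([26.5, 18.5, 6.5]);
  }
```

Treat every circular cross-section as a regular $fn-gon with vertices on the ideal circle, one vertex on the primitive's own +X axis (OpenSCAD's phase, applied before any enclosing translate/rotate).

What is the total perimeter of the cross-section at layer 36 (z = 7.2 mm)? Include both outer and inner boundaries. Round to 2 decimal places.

21.74 mm

At z = 7.2 mm: the r=3.5 cylinder contributes a regular 12-gon of circumradius 3.5 (perimeter = 2·12·3.500·sin(180°/12) = 21.74 mm); the cube at (4.5, -2) is not intersected at this z (z outside [7.5, 14]); Taking the first minus the rest: none of the subtracted shapes is present at this height, so the r=3.5 cylinder is unchanged — boundary = 21.74 mm; (rotated 25° about Z; rotation is an isometry so areas/perimeters/island counts are preserved). Overall, the cross-section is a single solid region. Total boundary length (outer) = 21.74 mm.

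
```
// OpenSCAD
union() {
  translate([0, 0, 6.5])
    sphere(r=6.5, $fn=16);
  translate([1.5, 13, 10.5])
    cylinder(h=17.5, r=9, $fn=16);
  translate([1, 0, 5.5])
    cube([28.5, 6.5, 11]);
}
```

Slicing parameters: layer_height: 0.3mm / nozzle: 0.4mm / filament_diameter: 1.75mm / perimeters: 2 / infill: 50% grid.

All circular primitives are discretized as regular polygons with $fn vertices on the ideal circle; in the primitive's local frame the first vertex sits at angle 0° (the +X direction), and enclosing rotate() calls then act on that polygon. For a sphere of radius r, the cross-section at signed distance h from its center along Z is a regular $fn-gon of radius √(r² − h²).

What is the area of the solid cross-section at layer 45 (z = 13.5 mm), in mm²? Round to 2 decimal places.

At z = 13.5 mm: the sphere does not reach this height (|z−center|=7.000 > r=6.5); the r=9 cylinder at (1.5, 13) contributes a regular 16-gon of circumradius 9 (area = (16/2)·9.000²·sin(360°/16) = 247.98 mm²); the 28.5×6.5 cube at (1, 0) contributes its full rectangle (area 185.25 mm²); Merging all regions: the regions partially overlap — summed areas 433.23 mm² minus the doubly-counted overlap 11.12 mm² gives 422.11 mm² — area = 422.11 mm². Overall, the cross-section is a single solid region. Net area = 422.11 mm².

422.11 mm²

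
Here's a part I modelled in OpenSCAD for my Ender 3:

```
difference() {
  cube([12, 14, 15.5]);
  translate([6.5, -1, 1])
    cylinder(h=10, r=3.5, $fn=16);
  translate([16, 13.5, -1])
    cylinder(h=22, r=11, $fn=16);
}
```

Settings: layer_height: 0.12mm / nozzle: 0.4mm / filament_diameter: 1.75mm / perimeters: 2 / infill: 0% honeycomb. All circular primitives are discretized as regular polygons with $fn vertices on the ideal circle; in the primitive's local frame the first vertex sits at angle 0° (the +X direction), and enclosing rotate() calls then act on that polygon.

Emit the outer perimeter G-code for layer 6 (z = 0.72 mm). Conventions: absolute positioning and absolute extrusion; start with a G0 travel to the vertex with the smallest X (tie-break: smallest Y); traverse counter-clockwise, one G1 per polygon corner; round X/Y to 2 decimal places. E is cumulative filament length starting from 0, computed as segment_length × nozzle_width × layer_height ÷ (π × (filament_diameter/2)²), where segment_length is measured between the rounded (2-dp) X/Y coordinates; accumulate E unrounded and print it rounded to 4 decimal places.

G0 X0.00 Y0.00 Z0.72
G1 X12.00 Y0.00 E0.2395
G1 X12.00 Y3.30 E0.3053
G1 X11.79 Y3.34 E0.3096
G1 X8.22 Y5.72 E0.3952
G1 X5.84 Y9.29 E0.4808
G1 X5.00 Y13.50 E0.5665
G1 X5.10 Y14.00 E0.5767
G1 X0.00 Y14.00 E0.6785
G1 X0.00 Y0.00 E0.9578

At z = 0.72 mm: the cube (footprint 12×14) is included at this height; the cylinder at (6.5, -1) is absent (z outside [1, 11]); the r=11 cylinder at (16, 13.5) contributes a regular 16-gon of circumradius 11; Taking the first minus the rest: starting from the 12×14 cube, the r=11 cylinder at (16, 13.5) partially overlaps it — only the 53.68 mm² overlap (of its 370.44 mm²) is removed, clipping the outline — 1 connected region. The outline is a single polygon with 9 vertices. Extrusion per mm of travel: 0.4 × 0.12 / (π × 0.875²) = 0.019956. Accumulating E over each segment gives final E = 0.9578.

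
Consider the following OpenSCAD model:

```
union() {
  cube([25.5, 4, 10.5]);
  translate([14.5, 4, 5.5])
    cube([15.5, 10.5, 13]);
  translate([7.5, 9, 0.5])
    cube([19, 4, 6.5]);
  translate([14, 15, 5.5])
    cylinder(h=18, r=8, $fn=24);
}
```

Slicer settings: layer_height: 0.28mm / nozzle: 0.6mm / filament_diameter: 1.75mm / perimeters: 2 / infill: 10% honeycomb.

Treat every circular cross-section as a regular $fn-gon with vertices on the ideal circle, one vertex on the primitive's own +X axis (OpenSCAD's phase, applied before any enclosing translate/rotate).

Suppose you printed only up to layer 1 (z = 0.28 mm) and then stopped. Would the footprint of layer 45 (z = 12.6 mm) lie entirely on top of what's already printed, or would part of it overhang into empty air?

Compare the two slices. At z = 0.28: the cube (footprint 25.5×4) is included at this height (area 102.00 mm²); the cube at (14.5, 4) is absent (z outside [5.5, 18.5]); the cube at (7.5, 9) is absent (z outside [0.5, 7]); the cylinder at (14, 15) is absent (z outside [5.5, 23.5]); Taking the union: only the 25.5×4 cube is present, so the union is just that shape — area = 102.00 mm². At z = 12.6: the cube is absent (z outside [0, 10.5]); the cube at (14.5, 4) is present — its section is the full 15.5×10.5 rectangle (area 162.75 mm²); the cube at (7.5, 9) is not intersected at this z (z outside [0.5, 7]); the cylinder at (14, 15): section is a regular 24-gon, circumradius r=8 (area = (24/2)·8.000²·sin(360°/24) = 198.77 mm²); Taking the union: the regions partially overlap — summed areas 361.52 mm² minus the doubly-counted overlap 41.98 mm² gives 319.55 mm² — area = 319.55 mm². Checking containment: at z = 12.6 the cross-section extends beyond the z = 0.28 cross-section by about 319.55 mm².

part overhangs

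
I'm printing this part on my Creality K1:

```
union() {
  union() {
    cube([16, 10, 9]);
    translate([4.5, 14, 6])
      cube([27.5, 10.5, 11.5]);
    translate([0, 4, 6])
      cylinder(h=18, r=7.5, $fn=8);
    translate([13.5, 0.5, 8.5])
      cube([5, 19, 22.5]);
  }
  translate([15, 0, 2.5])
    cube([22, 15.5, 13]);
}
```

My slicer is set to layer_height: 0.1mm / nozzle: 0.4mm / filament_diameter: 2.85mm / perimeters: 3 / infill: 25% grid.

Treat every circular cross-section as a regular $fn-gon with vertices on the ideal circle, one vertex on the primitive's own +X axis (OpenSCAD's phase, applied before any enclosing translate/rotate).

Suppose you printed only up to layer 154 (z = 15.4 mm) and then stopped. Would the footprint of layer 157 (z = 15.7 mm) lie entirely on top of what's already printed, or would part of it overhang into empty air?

Compare the two slices. At z = 15.4: the cube is absent (z outside [0, 9]); the 27.5×10.5 cube at (4.5, 14) contributes its full rectangle (area 288.75 mm²); the r=7.5 cylinder at (0, 4) contributes a regular 8-gon of circumradius 7.5 (area = (8/2)·7.500²·sin(360°/8) = 159.10 mm²); the cube at (13.5, 0.5) is present — its section is the full 5×19 rectangle (area 95.00 mm²); Taking the union: the regions partially overlap — summed areas 542.85 mm² minus the doubly-counted overlap 27.50 mm² gives 515.35 mm² — area = 515.35 mm²; the 22×15.5 cube at (15, 0) contributes its full rectangle (area 341.00 mm²); Merging all regions: the regions partially overlap — summed areas 856.35 mm² minus the doubly-counted overlap 72.75 mm² gives 783.60 mm² — area = 783.60 mm². At z = 15.7: the cube is absent (z outside [0, 9]); the 27.5×10.5 cube at (4.5, 14) contributes its full rectangle (area 288.75 mm²); the r=7.5 cylinder at (0, 4) gives a regular 8-gon of circumradius 7.5 (constant along its height) (area = (8/2)·7.500²·sin(360°/8) = 159.10 mm²); the 5×19 cube at (13.5, 0.5) contributes its full rectangle (area 95.00 mm²); Combining (union): the regions partially overlap — summed areas 542.85 mm² minus the doubly-counted overlap 27.50 mm² gives 515.35 mm² — area = 515.35 mm²; the cube at (15, 0) is not intersected at this z (z outside [2.5, 15.5]); Combining (union): only the result so far is present, so the union is just that shape — area = 515.35 mm². Checking containment: the cross-section at z = 15.7 is a subset of the cross-section at z = 15.4.

entirely on top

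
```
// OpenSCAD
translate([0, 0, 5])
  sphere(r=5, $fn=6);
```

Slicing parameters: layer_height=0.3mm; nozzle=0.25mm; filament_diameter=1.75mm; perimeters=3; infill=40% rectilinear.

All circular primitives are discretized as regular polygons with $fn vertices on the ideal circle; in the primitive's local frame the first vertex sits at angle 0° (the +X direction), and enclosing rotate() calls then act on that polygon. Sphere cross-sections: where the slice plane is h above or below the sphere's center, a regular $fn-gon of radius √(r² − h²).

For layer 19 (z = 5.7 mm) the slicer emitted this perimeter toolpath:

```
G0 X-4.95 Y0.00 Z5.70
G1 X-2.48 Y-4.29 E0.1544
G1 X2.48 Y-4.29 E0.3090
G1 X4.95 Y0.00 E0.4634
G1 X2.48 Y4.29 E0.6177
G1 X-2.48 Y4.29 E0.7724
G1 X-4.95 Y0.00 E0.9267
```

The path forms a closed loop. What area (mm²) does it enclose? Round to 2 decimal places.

Apply the shoelace formula to the sequence of (X, Y) vertices; enclosed area = 63.75 mm².

63.75 mm²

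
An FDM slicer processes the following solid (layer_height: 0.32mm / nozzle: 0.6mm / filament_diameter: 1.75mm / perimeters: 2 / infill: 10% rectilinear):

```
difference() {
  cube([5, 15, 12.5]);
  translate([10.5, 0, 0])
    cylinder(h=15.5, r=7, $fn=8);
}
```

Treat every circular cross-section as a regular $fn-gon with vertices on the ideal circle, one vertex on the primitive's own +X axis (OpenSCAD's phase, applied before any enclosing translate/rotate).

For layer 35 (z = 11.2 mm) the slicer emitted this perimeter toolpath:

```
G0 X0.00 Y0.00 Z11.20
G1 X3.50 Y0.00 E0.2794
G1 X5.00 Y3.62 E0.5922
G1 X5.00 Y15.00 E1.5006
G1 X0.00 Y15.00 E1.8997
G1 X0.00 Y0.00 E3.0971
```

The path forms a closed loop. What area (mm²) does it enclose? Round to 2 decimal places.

Apply the shoelace formula to the sequence of (X, Y) vertices; enclosed area = 72.28 mm².

72.28 mm²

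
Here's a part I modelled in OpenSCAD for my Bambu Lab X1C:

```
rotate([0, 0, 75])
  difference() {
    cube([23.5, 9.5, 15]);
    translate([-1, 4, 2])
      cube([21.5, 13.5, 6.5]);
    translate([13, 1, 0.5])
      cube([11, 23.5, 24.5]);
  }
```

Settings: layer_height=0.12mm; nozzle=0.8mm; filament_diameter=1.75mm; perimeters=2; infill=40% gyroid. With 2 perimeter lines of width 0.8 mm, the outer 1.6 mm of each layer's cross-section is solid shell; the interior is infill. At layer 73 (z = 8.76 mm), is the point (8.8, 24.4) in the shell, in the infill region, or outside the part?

outside

At z = 8.76 mm: the cube (footprint 23.5×9.5) is included at this height; the cube at (-1, 4) does not reach this height (z outside [2, 8.5]); the 11×23.5 cube at (13, 1) contributes its full rectangle; Subtracting the remaining from the first: starting from the 23.5×9.5 cube, the 11×23.5 cube at (13, 1) partially overlaps it — only the 89.25 mm² overlap (of its 258.50 mm²) is removed, clipping the outline — 1 connected region; (rotated 75° about Z; rotation is an isometry so areas/perimeters/island counts are preserved). Overall, the cross-section is a single solid region. Undo the 75° rotation: the query point maps to (25.846, -2.185) in the un-rotated model frame. The nearest boundary edge runs (23.50, 0.00)→(0.00, 0.00); distance from the point to it = 3.21 mm. The point is not inside any of the regions above, so it lies outside the cross-section (3.21 mm from the nearest boundary).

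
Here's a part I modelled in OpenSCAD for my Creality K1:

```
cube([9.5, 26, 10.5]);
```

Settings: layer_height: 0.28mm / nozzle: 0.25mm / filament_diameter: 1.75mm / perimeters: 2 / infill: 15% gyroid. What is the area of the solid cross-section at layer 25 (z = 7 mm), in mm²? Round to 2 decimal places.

At z = 7 mm: the cube (footprint 9.5×26) is included at this height (area 247.00 mm²). Overall, the cross-section is a single solid region. Net area = 247.00 mm².

247.00 mm²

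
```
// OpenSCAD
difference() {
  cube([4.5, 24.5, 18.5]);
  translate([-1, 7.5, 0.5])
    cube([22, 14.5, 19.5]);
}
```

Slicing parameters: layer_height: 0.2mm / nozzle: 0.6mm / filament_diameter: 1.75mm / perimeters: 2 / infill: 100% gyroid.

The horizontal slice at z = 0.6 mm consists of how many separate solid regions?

At z = 0.6 mm: the cube (footprint 4.5×24.5) is included at this height; the cube at (-1, 7.5) is present — its section is the full 22×14.5 rectangle; Taking the first minus the rest: starting from the 4.5×24.5 cube, the 22×14.5 cube at (-1, 7.5) partially overlaps it — only the 65.25 mm² overlap (of its 319.00 mm²) is removed, clipping the outline — 2 connected regions. The result has 2 disconnected regions.

2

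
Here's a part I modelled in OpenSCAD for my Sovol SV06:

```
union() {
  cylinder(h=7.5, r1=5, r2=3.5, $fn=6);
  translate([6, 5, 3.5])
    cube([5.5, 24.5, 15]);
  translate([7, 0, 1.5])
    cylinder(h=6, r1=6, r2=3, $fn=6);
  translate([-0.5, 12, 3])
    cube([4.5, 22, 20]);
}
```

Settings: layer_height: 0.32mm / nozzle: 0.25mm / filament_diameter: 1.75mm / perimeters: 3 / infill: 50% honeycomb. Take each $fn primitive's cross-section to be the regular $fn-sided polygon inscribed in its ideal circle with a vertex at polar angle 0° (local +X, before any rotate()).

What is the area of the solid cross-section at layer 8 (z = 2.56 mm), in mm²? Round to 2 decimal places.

122.49 mm²

At z = 2.56 mm: the cone: at t=0.341 of its height the radius interpolates to r₁+(r₂−r₁)t = 4.488, giving a regular 6-gon of that circumradius (area = (6/2)·4.488²·sin(360°/6) = 52.33 mm²); the cube at (6, 5) is not intersected at this z (z outside [3.5, 18.5]); the cone at (7, 0) contributes a regular 6-gon of circumradius 5.470 (interpolated between r1=6 and r2=3 at t=0.177) (area = (6/2)·5.470²·sin(360°/6) = 77.74 mm²); the cube at (-0.5, 12) is not intersected at this z (z outside [3, 23]); Taking the union: the regions partially overlap — summed areas 130.07 mm² minus the doubly-counted overlap 7.58 mm² gives 122.49 mm² — area = 122.49 mm². Overall, the cross-section is a single solid region. Net area = 122.49 mm².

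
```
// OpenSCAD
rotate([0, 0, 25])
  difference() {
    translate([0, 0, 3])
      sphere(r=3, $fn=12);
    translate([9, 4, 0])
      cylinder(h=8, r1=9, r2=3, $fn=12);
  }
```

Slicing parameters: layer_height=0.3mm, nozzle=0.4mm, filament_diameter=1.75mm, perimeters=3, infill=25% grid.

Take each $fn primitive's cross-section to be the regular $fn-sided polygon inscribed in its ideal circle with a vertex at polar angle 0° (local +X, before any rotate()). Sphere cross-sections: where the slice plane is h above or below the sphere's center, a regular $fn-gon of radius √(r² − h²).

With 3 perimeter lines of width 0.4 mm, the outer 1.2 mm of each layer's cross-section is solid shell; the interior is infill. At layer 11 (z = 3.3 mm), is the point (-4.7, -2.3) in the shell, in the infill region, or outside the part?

outside

At z = 3.3 mm: the r=3 sphere contributes a regular 12-gon of circumradius √(3²−0.3²) = 2.985; the cone at (9, 4): at t=0.412 of its height the radius interpolates to r₁+(r₂−r₁)t = 6.525, giving a regular 12-gon of that circumradius; Subtracting the remaining from the first: starting from the r=3 sphere, the cone at (9, 4) misses the remaining region (no effect) — 1 connected region; (whole slice rotated 25° about Z — lengths, areas and connectivity unchanged). Overall, the cross-section is a single solid region. Undo the 25° rotation: the query point maps to (-5.232, -0.098) in the un-rotated model frame. The nearest boundary edge runs (-2.59, -1.49)→(-2.98, 0.00); distance from the point to it = 2.25 mm. The point is not inside any of the regions above, so it lies outside the cross-section (2.25 mm from the nearest boundary).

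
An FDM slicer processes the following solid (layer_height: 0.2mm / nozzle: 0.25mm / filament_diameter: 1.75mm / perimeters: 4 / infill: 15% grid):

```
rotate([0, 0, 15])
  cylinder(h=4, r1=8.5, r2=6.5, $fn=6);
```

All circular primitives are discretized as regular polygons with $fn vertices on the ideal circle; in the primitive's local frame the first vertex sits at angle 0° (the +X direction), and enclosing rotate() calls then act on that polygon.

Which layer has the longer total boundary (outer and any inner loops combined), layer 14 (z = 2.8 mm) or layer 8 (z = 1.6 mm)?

layer 8 (z = 1.6 mm)

Layer 14 (z = 2.8): the cone contributes a regular 6-gon of circumradius 7.100 (interpolated between r1=8.5 and r2=6.5 at t=0.700) (perimeter = 2·6·7.100·sin(180°/6) = 42.60 mm); (whole slice rotated 15° about Z — lengths, areas and connectivity unchanged). So its perimeter = 42.60 mm. Layer 8 (z = 1.6): the cone: at t=0.400 of its height the radius interpolates to r₁+(r₂−r₁)t = 7.700, giving a regular 6-gon of that circumradius (perimeter = 2·6·7.700·sin(180°/6) = 46.20 mm); (whole slice rotated 15° about Z — lengths, areas and connectivity unchanged). So its perimeter = 46.20 mm. Layer 8 is larger (46.20 vs 42.60 mm).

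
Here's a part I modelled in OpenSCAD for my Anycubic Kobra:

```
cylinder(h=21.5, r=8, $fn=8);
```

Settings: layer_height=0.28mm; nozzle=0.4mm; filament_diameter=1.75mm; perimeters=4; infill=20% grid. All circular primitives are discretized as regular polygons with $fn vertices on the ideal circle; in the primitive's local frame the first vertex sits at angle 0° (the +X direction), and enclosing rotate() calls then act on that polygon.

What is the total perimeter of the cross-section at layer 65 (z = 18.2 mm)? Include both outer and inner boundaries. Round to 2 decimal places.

At z = 18.2 mm: the r=8 cylinder gives a regular 8-gon of circumradius 8 (constant along its height) (perimeter = 2·8·8.000·sin(180°/8) = 48.98 mm). Overall, the cross-section is a single solid region. Total boundary length (outer) = 48.98 mm.

48.98 mm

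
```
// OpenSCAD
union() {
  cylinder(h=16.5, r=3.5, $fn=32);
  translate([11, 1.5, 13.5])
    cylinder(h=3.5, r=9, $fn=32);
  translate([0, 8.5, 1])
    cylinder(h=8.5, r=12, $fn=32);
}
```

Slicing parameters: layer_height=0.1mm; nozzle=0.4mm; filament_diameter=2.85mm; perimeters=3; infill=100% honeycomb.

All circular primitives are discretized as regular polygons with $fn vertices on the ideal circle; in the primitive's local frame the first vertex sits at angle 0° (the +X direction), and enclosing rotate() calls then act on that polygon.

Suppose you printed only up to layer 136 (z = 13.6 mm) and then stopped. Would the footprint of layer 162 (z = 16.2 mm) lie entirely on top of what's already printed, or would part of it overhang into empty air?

entirely on top

Compare the two slices. At z = 13.6: the r=3.5 cylinder gives a regular 32-gon of circumradius 3.5 (constant along its height) (area = (32/2)·3.500²·sin(360°/32) = 38.24 mm²); the r=9 cylinder at (11, 1.5) contributes a regular 32-gon of circumradius 9 (area = (32/2)·9.000²·sin(360°/32) = 252.84 mm²); the cylinder at (0, 8.5) is not intersected at this z (z outside [1, 9.5]); Merging all regions: the regions partially overlap — summed areas 291.07 mm² minus the doubly-counted overlap 4.57 mm² gives 286.51 mm² — area = 286.51 mm². At z = 16.2: the r=3.5 cylinder contributes a regular 32-gon of circumradius 3.5 (area = (32/2)·3.500²·sin(360°/32) = 38.24 mm²); the cylinder at (11, 1.5): section is a regular 32-gon, circumradius r=9 (area = (32/2)·9.000²·sin(360°/32) = 252.84 mm²); the cylinder at (0, 8.5) is not intersected at this z (z outside [1, 9.5]); Combining (union): the regions partially overlap — summed areas 291.07 mm² minus the doubly-counted overlap 4.57 mm² gives 286.51 mm² — area = 286.51 mm². Checking containment: the cross-section at z = 16.2 is a subset of the cross-section at z = 13.6.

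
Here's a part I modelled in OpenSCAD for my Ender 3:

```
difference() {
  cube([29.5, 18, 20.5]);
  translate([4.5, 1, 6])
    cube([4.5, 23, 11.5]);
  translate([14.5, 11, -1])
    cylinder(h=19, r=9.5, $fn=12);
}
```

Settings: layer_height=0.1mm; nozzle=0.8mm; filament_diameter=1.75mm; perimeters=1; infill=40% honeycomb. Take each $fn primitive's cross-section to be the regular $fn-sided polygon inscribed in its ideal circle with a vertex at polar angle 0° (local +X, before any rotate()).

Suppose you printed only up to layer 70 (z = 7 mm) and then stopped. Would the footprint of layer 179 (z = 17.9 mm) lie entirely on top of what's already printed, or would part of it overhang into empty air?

part overhangs

Compare the two slices. At z = 7: the cube is present — its section is the full 29.5×18 rectangle (area 531.00 mm²); the 4.5×23 cube at (4.5, 1) contributes its full rectangle (area 103.50 mm²); the r=9.5 cylinder at (14.5, 11) gives a regular 12-gon of circumradius 9.5 (constant along its height) (area = (12/2)·9.500²·sin(360°/12) = 270.75 mm²); After the difference (first − rest): starting from the 29.5×18 cube (531.00 mm²), the 4.5×23 cube at (4.5, 1) partially overlaps it — only the 76.50 mm² overlap (of its 103.50 mm²) is removed, clipping the outline; the r=9.5 cylinder at (14.5, 11) partially overlaps it — only the 212.26 mm² overlap (of its 270.75 mm²) is removed, clipping the outline — area = 242.24 mm². At z = 17.9: the cube is present — its section is the full 29.5×18 rectangle (area 531.00 mm²); the cube at (4.5, 1) is not intersected at this z (z outside [6, 17.5]); the r=9.5 cylinder at (14.5, 11) gives a regular 12-gon of circumradius 9.5 (constant along its height) (area = (12/2)·9.500²·sin(360°/12) = 270.75 mm²); Subtracting the remaining from the first: starting from the 29.5×18 cube (531.00 mm²), the r=9.5 cylinder at (14.5, 11) partially overlaps it — only the 251.54 mm² overlap (of its 270.75 mm²) is removed, clipping the outline — area = 279.46 mm². Checking containment: at z = 17.9 the cross-section extends beyond the z = 7 cross-section by about 37.22 mm².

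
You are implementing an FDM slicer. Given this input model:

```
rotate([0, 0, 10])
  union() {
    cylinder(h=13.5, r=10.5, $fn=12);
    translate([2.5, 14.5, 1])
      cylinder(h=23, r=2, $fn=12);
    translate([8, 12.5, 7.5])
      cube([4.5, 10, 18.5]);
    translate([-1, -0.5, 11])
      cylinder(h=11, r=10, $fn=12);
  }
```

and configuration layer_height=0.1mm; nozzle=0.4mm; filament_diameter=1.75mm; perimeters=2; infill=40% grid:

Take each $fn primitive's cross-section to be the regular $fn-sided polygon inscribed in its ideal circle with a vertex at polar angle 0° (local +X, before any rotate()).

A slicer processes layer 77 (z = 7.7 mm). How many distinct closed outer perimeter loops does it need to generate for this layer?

At z = 7.7 mm: the r=10.5 cylinder contributes a regular 12-gon of circumradius 10.5; the cylinder at (2.5, 14.5): section is a regular 12-gon, circumradius r=2; the cube at (8, 12.5) (footprint 4.5×10) is included at this height; the cylinder at (-1, -0.5) is absent (z outside [11, 22]); Combining (union): the 3 present regions are separate (no shared area or edge), so areas and boundary lengths simply add and each stays a separate island — 3 connected regions; (rotated 10° about Z; rotation is an isometry so areas/perimeters/island counts are preserved). The result has 3 disconnected regions.

3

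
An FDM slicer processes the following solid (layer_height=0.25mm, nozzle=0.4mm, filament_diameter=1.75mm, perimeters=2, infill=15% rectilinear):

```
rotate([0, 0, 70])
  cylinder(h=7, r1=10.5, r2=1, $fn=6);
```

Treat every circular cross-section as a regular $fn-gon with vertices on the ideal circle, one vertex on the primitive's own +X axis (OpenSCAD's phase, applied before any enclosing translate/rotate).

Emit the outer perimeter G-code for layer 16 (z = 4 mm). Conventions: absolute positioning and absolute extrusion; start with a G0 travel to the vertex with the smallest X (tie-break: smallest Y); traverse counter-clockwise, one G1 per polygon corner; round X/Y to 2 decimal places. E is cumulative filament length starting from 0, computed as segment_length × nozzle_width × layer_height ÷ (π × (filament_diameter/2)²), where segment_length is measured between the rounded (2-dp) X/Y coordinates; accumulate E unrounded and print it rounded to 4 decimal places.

G0 X-4.99 Y-0.88 Z4.00
G1 X-1.73 Y-4.77 E0.2110
G1 X3.26 Y-3.88 E0.4217
G1 X4.99 Y0.88 E0.6323
G1 X1.73 Y4.77 E0.8433
G1 X-3.26 Y3.88 E1.0541
G1 X-4.99 Y-0.88 E1.2646

At z = 4 mm: the cone: at t=0.571 of its height the radius interpolates to r₁+(r₂−r₁)t = 5.071, giving a regular 6-gon of that circumradius; (whole slice rotated 70° about Z — lengths, areas and connectivity unchanged). The outline is a single polygon with 6 vertices. Extrusion per mm of travel: 0.4 × 0.25 / (π × 0.875²) = 0.041575. Accumulating E over each segment gives final E = 1.2646.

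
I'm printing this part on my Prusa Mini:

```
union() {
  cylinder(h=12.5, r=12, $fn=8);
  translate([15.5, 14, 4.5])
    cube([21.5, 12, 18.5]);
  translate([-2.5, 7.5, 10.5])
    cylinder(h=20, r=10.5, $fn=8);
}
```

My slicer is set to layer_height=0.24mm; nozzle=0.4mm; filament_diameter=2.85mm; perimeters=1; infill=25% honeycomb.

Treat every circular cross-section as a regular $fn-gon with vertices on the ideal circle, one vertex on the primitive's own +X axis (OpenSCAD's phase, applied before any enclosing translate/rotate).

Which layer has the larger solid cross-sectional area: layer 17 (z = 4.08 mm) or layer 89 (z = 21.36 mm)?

Layer 17 (z = 4.08): the r=12 cylinder gives a regular 8-gon of circumradius 12 (constant along its height) (area = (8/2)·12.000²·sin(360°/8) = 407.29 mm²); the cube at (15.5, 14) is absent (z outside [4.5, 23]); the cylinder at (-2.5, 7.5) is absent (z outside [10.5, 30.5]); Taking the union: only the r=12 cylinder is present, so the union is just that shape — area = 407.29 mm². So its area = 407.29 mm². Layer 89 (z = 21.36): the cylinder is absent (z outside [0, 12.5]); the cube at (15.5, 14) (footprint 21.5×12) is included at this height (area 258.00 mm²); the cylinder at (-2.5, 7.5): section is a regular 8-gon, circumradius r=10.5 (area = (8/2)·10.500²·sin(360°/8) = 311.83 mm²); Taking the union: the 2 present regions are separate (no shared area or edge), so areas and boundary lengths simply add and each stays a separate island — area = 569.83 mm². So its area = 569.83 mm². Layer 89 is larger (569.83 vs 407.29 mm²).

layer 89 (z = 21.36 mm)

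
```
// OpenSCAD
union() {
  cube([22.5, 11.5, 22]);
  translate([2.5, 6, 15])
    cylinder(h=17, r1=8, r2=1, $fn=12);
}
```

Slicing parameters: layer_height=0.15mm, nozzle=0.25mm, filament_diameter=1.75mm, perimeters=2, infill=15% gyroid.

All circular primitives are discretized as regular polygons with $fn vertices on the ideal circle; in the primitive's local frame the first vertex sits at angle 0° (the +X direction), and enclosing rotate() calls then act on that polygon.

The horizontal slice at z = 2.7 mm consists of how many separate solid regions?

1

At z = 2.7 mm: the 22.5×11.5 cube contributes its full rectangle; the cone at (2.5, 6) is absent (z outside [15, 32]); Merging all regions: only the 22.5×11.5 cube is present, so the union is just that shape — 1 connected region. The result has 1 disconnected region.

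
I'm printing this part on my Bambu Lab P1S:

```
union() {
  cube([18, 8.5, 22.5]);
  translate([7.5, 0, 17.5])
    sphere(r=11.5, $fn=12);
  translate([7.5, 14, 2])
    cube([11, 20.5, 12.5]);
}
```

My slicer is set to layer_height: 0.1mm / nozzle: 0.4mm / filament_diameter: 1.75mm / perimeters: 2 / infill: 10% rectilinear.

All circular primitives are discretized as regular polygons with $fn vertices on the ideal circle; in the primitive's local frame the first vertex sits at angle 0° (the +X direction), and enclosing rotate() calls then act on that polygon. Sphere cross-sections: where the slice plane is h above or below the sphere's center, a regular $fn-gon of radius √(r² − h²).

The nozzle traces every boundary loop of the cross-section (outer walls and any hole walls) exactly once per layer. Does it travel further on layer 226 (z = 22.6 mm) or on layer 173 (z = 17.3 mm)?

Layer 226 (z = 22.6): the cube is absent (z outside [0, 22.5]); the sphere at (7.5, 0): section is a regular 12-gon, circumradius = √(r²−h²) = √(11.5²−5.1²) = 10.307 (perimeter = 2·12·10.307·sin(180°/12) = 64.03 mm); the cube at (7.5, 14) is not intersected at this z (z outside [2, 14.5]); Merging all regions: only the r=11.5 sphere at (7.5, 0) is present, so the union is just that shape — boundary = 64.03 mm. So its perimeter = 64.03 mm. Layer 173 (z = 17.3): the cube (footprint 18×8.5) is included at this height (perimeter 53.00 mm); the r=11.5 sphere at (7.5, 0) contributes a regular 12-gon of circumradius √(11.5²−0.2²) = 11.498 (perimeter = 2·12·11.498·sin(180°/12) = 71.42 mm); the cube at (7.5, 14) does not reach this height (z outside [2, 14.5]); Combining (union): the regions partially overlap (shared area 147.13 mm²), so the edge portions inside another operand are dropped and the merged outline is re-measured after clipping — boundary = 73.68 mm. So its perimeter = 73.68 mm. Layer 173 is larger (73.68 vs 64.03 mm).

layer 173 (z = 17.3 mm)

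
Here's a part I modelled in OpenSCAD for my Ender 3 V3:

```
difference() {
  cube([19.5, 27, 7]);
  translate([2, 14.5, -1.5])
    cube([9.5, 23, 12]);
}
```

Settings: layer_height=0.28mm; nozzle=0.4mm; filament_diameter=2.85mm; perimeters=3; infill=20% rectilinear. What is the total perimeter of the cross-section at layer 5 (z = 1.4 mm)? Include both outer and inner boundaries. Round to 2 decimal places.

118.00 mm

At z = 1.4 mm: the 19.5×27 cube contributes its full rectangle (perimeter 93.00 mm); the cube at (2, 14.5) (footprint 9.5×23) is included at this height (perimeter 65.00 mm); After the difference (first − rest): starting from the 19.5×27 cube, the 9.5×23 cube at (2, 14.5) partially overlaps it — only the 118.75 mm² overlap (of its 218.50 mm²) is removed, clipping the outline — boundary = 118.00 mm. Overall, the cross-section is a single solid region. Total boundary length (outer) = 118.00 mm.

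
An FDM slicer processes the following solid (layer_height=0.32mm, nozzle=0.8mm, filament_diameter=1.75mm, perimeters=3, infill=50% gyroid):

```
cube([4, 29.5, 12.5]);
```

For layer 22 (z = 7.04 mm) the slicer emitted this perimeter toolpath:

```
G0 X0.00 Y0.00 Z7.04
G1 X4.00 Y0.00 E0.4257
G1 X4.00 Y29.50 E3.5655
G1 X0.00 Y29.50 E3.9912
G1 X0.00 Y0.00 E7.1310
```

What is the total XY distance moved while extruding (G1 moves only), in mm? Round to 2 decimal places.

67.00 mm

Sum the Euclidean lengths of each G1 segment: total = 67.00 mm.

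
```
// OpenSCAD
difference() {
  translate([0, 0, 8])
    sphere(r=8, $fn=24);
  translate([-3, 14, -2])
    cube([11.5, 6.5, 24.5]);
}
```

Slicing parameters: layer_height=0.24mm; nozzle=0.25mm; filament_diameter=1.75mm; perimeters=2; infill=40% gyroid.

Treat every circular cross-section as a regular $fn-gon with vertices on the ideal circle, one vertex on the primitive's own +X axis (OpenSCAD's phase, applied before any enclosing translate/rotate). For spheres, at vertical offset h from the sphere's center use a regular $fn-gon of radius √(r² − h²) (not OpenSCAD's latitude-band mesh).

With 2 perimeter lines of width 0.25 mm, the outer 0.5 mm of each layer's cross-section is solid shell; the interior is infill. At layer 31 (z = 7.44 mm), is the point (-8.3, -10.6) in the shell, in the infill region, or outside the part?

At z = 7.44 mm: the r=8 sphere contributes a regular 24-gon of circumradius √(8²−0.56²) = 7.980; the 11.5×6.5 cube at (-3, 14) contributes its full rectangle; Taking the first minus the rest: starting from the r=8 sphere, the 11.5×6.5 cube at (-3, 14) misses the remaining region (no effect) — 1 connected region. Overall, the cross-section is a single solid region. The nearest boundary edge runs (-3.99, -6.91)→(-5.64, -5.64); distance from the point to it = 5.55 mm. The point is not inside any of the regions above, so it lies outside the cross-section (5.55 mm from the nearest boundary).

outside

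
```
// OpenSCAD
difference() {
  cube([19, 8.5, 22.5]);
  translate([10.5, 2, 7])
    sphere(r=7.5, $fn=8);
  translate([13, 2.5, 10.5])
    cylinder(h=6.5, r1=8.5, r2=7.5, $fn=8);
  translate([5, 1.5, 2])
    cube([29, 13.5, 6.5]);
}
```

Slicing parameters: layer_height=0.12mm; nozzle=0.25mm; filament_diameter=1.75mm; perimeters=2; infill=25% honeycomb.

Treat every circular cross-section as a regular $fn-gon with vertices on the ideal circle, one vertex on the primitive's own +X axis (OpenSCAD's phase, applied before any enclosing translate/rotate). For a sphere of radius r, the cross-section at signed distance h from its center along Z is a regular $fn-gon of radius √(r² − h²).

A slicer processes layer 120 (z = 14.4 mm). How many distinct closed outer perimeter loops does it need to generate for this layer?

At z = 14.4 mm: the cube is present — its section is the full 19×8.5 rectangle; the sphere at (10.5, 2): section is a regular 8-gon, circumradius = √(r²−h²) = √(7.5²−7.4²) = 1.221; the cone at (13, 2.5): at t=0.600 of its height the radius interpolates to r₁+(r₂−r₁)t = 7.900, giving a regular 8-gon of that circumradius; the cube at (5, 1.5) is not intersected at this z (z outside [2, 8.5]); Subtracting the remaining from the first: starting from the 19×8.5 cube, the r=7.5 sphere at (10.5, 2) lies wholly inside it (removes its full 4.21 mm² and its 7.47 mm outline becomes a hole wall); the cone at (13, 2.5) partially overlaps it — only the 104.43 mm² overlap (of its 176.52 mm²) is removed, clipping the outline — 2 connected regions. The result has 2 disconnected regions.

2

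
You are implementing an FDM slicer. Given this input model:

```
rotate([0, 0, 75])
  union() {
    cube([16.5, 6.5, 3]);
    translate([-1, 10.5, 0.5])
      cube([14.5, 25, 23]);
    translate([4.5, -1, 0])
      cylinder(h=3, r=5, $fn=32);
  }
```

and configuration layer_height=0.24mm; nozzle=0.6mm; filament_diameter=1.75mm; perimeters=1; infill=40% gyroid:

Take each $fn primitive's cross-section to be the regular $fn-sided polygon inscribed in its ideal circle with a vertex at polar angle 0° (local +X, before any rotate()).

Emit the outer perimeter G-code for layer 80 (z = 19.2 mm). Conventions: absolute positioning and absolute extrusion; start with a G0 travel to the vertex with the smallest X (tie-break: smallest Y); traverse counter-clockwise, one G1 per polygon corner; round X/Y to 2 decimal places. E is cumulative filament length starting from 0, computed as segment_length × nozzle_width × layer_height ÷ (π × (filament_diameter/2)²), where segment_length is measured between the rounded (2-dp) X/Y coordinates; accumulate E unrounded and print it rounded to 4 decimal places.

At z = 19.2 mm: the cube does not reach this height (z outside [0, 3]); the cube at (-1, 10.5) (footprint 14.5×25) is included at this height; the cylinder at (4.5, -1) does not reach this height (z outside [0, 3]); Taking the union: only the 14.5×25 cube at (-1, 10.5) is present, so the union is just that shape — 1 connected region; (whole slice rotated 75° about Z — lengths, areas and connectivity unchanged). The outline is a single polygon with 4 vertices. Extrusion per mm of travel: 0.6 × 0.24 / (π × 0.875²) = 0.059868. Accumulating E over each segment gives final E = 4.7302.

G0 X-34.55 Y8.22 Z19.20
G1 X-10.40 Y1.75 E1.4968
G1 X-6.65 Y15.76 E2.3651
G1 X-30.80 Y22.23 E3.8619
G1 X-34.55 Y8.22 E4.7302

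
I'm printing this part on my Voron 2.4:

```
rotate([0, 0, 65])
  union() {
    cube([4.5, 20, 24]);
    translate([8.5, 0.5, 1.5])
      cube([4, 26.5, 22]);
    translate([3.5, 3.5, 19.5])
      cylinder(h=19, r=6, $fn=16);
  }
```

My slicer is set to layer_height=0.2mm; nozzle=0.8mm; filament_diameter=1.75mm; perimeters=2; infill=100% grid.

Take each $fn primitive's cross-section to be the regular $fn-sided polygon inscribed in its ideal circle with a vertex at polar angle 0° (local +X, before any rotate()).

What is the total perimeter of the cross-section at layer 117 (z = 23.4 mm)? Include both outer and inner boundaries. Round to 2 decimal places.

107.92 mm

At z = 23.4 mm: the 4.5×20 cube contributes its full rectangle (perimeter 49.00 mm); the cube at (8.5, 0.5) is present — its section is the full 4×26.5 rectangle (perimeter 61.00 mm); the r=6 cylinder at (3.5, 3.5) contributes a regular 16-gon of circumradius 6 (perimeter = 2·16·6.000·sin(180°/16) = 37.46 mm); Taking the union: the regions partially overlap (shared area 45.07 mm²), so the edge portions inside another operand are dropped and the merged outline is re-measured after clipping — boundary = 107.92 mm; (whole slice rotated 65° about Z — lengths, areas and connectivity unchanged). Overall, the cross-section is a single solid region. Total boundary length (outer) = 107.92 mm.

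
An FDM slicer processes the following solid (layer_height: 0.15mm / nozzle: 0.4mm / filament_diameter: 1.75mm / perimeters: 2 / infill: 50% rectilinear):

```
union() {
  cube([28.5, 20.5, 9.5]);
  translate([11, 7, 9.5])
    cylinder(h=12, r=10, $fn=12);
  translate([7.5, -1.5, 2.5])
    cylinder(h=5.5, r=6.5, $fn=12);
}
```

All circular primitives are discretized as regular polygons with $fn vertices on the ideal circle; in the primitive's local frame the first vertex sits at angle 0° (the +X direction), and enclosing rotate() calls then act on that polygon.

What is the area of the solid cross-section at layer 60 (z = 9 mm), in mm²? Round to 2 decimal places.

584.25 mm²

At z = 9 mm: the cube (footprint 28.5×20.5) is included at this height (area 584.25 mm²); the cylinder at (11, 7) does not reach this height (z outside [9.5, 21.5]); the cylinder at (7.5, -1.5) does not reach this height (z outside [2.5, 8]); Taking the union: only the 28.5×20.5 cube is present, so the union is just that shape — area = 584.25 mm². Overall, the cross-section is a single solid region. Net area = 584.25 mm².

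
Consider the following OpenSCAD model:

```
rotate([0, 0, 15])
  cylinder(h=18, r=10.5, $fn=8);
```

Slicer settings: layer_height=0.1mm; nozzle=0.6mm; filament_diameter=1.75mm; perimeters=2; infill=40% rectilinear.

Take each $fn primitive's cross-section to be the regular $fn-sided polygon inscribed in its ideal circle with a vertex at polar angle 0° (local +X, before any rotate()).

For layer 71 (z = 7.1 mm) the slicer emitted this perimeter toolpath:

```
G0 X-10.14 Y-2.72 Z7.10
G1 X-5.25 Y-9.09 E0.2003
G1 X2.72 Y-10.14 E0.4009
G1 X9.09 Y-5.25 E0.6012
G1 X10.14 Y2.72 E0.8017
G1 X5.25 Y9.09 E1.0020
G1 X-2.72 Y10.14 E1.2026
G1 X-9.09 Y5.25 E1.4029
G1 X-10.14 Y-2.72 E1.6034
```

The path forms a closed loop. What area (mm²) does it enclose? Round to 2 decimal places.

Apply the shoelace formula to the sequence of (X, Y) vertices; enclosed area = 311.70 mm².

311.70 mm²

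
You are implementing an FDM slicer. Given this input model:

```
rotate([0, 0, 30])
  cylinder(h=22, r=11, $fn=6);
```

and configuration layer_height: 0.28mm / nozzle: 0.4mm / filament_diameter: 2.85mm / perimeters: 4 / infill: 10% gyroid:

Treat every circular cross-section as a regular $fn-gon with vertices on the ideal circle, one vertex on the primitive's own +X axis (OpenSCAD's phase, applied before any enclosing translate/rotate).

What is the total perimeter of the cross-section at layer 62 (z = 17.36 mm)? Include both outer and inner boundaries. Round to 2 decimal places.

At z = 17.36 mm: the r=11 cylinder contributes a regular 6-gon of circumradius 11 (perimeter = 2·6·11.000·sin(180°/6) = 66.00 mm); (rotated 30° about Z; rotation is an isometry so areas/perimeters/island counts are preserved). Overall, the cross-section is a single solid region. Total boundary length (outer) = 66.00 mm.

66.00 mm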